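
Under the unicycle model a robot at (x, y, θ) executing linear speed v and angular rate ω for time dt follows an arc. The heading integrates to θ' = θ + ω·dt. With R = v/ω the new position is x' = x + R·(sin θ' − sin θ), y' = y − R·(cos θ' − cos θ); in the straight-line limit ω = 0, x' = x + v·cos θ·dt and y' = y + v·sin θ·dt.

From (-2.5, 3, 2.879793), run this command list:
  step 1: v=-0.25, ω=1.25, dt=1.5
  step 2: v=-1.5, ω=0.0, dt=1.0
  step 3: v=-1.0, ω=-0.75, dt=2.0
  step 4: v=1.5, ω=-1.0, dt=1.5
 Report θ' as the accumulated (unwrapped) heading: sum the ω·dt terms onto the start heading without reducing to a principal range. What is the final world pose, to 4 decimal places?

(-2.7746, 7.2976, 1.7548)

step 1: θ'=4.7548 (R=-0.2000) → pose (-2.2484, 3.2017, 4.7548)
step 2: θ'=4.7548 (straight) → pose (-2.3120, 4.7003, 4.7548)
step 3: θ'=3.2548 (R=1.3333) → pose (-1.1305, 6.0816, 3.2548)
step 4: θ'=1.7548 (R=-1.5000) → pose (-2.7746, 7.2976, 1.7548)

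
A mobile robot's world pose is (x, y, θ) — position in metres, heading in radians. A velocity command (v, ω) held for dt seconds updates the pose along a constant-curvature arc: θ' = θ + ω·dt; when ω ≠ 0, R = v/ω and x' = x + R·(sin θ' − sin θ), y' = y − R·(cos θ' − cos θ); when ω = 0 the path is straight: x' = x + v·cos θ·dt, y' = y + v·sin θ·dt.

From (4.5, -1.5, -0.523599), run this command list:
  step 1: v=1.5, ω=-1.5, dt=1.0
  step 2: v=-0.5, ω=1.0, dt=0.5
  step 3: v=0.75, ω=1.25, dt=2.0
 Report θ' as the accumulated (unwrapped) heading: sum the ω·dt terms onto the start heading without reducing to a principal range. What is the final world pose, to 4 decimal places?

step 1: θ'=-2.0236 (R=-1.0000) → pose (4.8992, -2.8035, -2.0236)
step 2: θ'=-1.5236 (R=-0.5000) → pose (4.9491, -2.5612, -1.5236)
step 3: θ'=0.9764 (R=0.6000) → pose (6.0455, -2.8689, 0.9764)

(6.0455, -2.8689, 0.9764)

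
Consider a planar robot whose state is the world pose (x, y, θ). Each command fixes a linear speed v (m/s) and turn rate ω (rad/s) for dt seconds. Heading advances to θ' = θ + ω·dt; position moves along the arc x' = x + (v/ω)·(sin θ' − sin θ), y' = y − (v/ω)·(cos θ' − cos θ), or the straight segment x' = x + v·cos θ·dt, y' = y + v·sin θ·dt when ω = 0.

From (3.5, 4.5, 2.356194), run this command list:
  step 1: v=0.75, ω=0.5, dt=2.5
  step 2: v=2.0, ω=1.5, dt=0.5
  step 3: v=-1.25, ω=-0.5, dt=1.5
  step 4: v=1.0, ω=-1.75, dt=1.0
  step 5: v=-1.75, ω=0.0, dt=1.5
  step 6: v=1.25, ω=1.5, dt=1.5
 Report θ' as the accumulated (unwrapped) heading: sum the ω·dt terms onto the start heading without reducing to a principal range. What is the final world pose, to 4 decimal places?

(0.7881, 3.4878, 4.1062)

step 1: θ'=3.6062 (R=1.5000) → pose (1.7672, 4.7803, 3.6062)
step 2: θ'=4.3562 (R=1.3333) → pose (1.1150, 4.0533, 4.3562)
step 3: θ'=3.6062 (R=2.5000) → pose (2.3379, 5.4165, 3.6062)
step 4: θ'=1.8562 (R=-0.5714) → pose (1.5336, 5.7665, 1.8562)
step 5: θ'=1.8562 (straight) → pose (2.2726, 3.2477, 1.8562)
step 6: θ'=4.1062 (R=0.8333) → pose (0.7881, 3.4878, 4.1062)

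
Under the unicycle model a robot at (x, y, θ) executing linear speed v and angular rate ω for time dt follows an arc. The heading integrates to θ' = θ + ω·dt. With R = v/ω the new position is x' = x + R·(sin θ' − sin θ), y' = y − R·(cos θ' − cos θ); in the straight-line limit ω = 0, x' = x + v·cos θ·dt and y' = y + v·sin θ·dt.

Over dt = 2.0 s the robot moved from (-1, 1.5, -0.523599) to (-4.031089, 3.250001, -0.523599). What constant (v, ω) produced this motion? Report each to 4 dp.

v = -1.7500, ω = 0.0000

Δθ = -0.523599 − -0.523599 = 0.000000
ω = Δθ/dt = 0.000000/2.0 = 0.0000
ω = 0 → v = (Δx·cos θ + Δy·sin θ)/dt = -1.7500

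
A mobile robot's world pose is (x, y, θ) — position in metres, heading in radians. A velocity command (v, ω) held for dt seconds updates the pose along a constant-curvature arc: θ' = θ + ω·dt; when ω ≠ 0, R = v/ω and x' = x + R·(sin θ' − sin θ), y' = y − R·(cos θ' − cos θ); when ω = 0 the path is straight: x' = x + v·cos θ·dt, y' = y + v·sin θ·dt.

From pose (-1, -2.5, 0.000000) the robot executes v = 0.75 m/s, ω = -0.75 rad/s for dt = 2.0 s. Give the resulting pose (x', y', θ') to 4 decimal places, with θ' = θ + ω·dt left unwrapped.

θ' = 0.0000 + -0.75·2.0 = -1.5000
R = v/ω = 0.75/-0.75 = -1.0000
x' = -1 + -1.0000·(sin -1.5000 − sin 0.0000) = -0.0025
y' = -2.5 − -1.0000·(cos -1.5000 − cos 0.0000) = -3.4293

(-0.0025, -3.4293, -1.5000)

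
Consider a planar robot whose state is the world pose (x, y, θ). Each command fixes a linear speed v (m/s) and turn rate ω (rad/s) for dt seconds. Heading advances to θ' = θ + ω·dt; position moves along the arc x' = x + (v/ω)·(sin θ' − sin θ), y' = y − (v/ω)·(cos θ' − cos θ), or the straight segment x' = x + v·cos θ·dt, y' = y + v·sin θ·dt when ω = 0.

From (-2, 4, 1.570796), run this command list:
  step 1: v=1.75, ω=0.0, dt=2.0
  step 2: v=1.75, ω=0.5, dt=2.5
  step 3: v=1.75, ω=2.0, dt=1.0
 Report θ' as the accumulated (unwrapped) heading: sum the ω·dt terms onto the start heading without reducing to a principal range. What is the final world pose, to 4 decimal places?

step 1: θ'=1.5708 (straight) → pose (-2.0000, 7.5000, 1.5708)
step 2: θ'=2.8208 (R=3.5000) → pose (-4.3964, 10.8214, 2.8208)
step 3: θ'=4.8208 (R=0.8750) → pose (-5.5421, 9.8964, 4.8208)

(-5.5421, 9.8964, 4.8208)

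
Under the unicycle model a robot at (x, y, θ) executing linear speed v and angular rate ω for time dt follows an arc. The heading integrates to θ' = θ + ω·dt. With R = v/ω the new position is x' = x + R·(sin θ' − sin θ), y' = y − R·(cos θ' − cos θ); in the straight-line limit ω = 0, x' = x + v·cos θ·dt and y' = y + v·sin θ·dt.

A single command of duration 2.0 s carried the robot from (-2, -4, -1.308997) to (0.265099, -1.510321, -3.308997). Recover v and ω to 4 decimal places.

Δθ = -3.308997 − -1.308997 = -2.000000
ω = Δθ/dt = -2.000000/2.0 = -1.0000
R = −Δy/(cos θ' − cos θ) = 2.0000
v = R·ω = 2.0000·-1.0000 = -2.0000

v = -2.0000, ω = -1.0000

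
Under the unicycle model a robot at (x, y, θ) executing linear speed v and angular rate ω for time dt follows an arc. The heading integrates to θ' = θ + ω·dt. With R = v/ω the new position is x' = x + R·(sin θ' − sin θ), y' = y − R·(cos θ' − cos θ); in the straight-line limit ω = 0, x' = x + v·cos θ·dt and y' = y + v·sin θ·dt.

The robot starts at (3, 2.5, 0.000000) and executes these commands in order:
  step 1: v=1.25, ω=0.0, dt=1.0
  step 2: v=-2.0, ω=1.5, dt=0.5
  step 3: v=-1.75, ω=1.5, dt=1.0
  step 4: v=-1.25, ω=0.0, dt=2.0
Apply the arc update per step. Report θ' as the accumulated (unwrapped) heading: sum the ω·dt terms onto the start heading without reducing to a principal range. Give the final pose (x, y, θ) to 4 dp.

(4.7991, -1.3894, 2.2500)

step 1: θ'=0.0000 (straight) → pose (4.2500, 2.5000, 0.0000)
step 2: θ'=0.7500 (R=-1.3333) → pose (3.3411, 2.1423, 0.7500)
step 3: θ'=2.2500 (R=-1.1667) → pose (3.2286, 0.5557, 2.2500)
step 4: θ'=2.2500 (straight) → pose (4.7991, -1.3894, 2.2500)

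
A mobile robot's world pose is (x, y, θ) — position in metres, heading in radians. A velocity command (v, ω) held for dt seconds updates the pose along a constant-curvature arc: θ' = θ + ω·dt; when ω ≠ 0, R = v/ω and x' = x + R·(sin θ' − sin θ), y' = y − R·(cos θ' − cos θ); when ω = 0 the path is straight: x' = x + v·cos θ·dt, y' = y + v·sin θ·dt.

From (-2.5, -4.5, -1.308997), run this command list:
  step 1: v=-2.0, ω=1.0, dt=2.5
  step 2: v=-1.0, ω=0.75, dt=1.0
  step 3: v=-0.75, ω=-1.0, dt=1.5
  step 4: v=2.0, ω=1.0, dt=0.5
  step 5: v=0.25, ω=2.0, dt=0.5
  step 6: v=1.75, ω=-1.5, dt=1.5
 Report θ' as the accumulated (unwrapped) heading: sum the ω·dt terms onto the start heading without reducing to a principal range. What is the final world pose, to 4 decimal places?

(-4.4525, -3.9194, -0.3090)

step 1: θ'=1.1910 (R=-2.0000) → pose (-6.2893, -4.2762, 1.1910)
step 2: θ'=1.9410 (R=-1.3333) → pose (-6.2940, -5.2529, 1.9410)
step 3: θ'=0.4410 (R=0.7500) → pose (-6.6731, -6.2025, 0.4410)
step 4: θ'=0.9410 (R=2.0000) → pose (-5.9105, -5.5718, 0.9410)
step 5: θ'=1.9410 (R=0.1250) → pose (-5.8950, -5.4530, 1.9410)
step 6: θ'=-0.3090 (R=-1.1667) → pose (-4.4525, -3.9194, -0.3090)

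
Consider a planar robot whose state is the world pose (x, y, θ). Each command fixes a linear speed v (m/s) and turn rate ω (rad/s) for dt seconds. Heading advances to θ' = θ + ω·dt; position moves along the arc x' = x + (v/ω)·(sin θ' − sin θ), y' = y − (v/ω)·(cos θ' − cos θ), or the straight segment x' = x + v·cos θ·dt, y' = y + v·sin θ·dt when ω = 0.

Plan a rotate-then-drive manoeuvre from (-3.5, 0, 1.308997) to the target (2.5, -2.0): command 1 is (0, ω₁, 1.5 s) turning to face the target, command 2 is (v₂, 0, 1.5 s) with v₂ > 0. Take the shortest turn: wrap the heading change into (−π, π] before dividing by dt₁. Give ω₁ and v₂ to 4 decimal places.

ω₁ = -1.0872, v₂ = 4.2164

heading to target = atan2(-2−0, 2.5−-3.5) = -0.3218
Δθ = wrap(-0.3218 − 1.3090) = -1.6307; ω₁ = Δθ/dt₁ = -1.0872
distance = √((2.5−-3.5)² + (-2−0)²) = 6.3246; v₂ = distance/dt₂ = 4.2164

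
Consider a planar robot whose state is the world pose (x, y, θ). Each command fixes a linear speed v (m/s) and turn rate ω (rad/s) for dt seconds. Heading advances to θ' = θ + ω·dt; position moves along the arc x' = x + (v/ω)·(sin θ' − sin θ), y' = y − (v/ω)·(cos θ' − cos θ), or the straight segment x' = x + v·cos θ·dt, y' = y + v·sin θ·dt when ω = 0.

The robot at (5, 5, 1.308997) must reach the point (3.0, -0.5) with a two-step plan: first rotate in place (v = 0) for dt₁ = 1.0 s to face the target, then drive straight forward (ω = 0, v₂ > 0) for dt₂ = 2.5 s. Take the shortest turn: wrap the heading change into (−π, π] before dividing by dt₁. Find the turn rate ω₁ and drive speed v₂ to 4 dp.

heading to target = atan2(-0.5−5, 3−5) = -1.9196
Δθ = wrap(-1.9196 − 1.3090) = 3.0546; ω₁ = Δθ/dt₁ = 3.0546
distance = √((3−5)² + (-0.5−5)²) = 5.8523; v₂ = distance/dt₂ = 2.3409

ω₁ = 3.0546, v₂ = 2.3409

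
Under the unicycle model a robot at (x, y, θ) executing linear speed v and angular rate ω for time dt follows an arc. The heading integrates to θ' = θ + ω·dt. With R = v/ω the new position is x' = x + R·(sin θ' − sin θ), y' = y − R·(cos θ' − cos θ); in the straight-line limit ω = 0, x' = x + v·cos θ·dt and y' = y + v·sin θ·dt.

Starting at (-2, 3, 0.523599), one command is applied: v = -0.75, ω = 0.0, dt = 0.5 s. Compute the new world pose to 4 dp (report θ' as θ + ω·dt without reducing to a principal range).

θ' = 0.5236 + 0.0·0.5 = 0.5236
ω = 0 → straight: x' = -2 + -0.75·cos(0.5236)·0.5 = -2.3248
y' = 3 + -0.75·sin(0.5236)·0.5 = 2.8125

(-2.3248, 2.8125, 0.5236)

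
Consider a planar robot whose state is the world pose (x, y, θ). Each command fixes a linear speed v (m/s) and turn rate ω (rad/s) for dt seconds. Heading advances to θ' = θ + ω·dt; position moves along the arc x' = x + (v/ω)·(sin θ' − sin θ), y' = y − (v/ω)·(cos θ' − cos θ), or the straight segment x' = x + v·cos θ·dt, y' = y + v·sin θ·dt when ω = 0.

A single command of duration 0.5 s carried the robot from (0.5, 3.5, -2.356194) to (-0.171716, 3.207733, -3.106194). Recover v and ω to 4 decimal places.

Δθ = -3.106194 − -2.356194 = -0.750000
ω = Δθ/dt = -0.750000/0.5 = -1.5000
R = Δx/(sin θ' − sin θ) = -1.0000
v = R·ω = -1.0000·-1.5000 = 1.5000

v = 1.5000, ω = -1.5000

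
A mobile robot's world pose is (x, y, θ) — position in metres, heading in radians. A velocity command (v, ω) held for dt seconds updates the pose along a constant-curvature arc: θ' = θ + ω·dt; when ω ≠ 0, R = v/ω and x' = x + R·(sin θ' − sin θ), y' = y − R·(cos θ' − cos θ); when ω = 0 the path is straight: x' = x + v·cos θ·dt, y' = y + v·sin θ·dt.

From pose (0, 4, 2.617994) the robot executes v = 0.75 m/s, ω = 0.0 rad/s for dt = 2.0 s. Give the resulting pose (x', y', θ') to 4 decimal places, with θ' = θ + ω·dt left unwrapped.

θ' = 2.6180 + 0.0·2.0 = 2.6180
ω = 0 → straight: x' = 0 + 0.75·cos(2.6180)·2.0 = -1.2990
y' = 4 + 0.75·sin(2.6180)·2.0 = 4.7500

(-1.2990, 4.7500, 2.6180)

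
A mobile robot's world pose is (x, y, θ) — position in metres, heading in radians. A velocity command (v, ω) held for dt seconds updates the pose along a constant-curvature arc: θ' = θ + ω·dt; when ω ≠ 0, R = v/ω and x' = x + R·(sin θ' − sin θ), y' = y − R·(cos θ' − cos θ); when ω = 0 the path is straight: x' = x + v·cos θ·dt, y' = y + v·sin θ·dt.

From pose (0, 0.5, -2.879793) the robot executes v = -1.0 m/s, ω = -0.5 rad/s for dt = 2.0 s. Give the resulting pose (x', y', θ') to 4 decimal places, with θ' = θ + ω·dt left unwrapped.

θ' = -2.8798 + -0.5·2.0 = -3.8798
R = v/ω = -1.0/-0.5 = 2.0000
x' = 0 + 2.0000·(sin -3.8798 − sin -2.8798) = 1.8636
y' = 0.5 − 2.0000·(cos -3.8798 − cos -2.8798) = 0.0475

(1.8636, 0.0475, -3.8798)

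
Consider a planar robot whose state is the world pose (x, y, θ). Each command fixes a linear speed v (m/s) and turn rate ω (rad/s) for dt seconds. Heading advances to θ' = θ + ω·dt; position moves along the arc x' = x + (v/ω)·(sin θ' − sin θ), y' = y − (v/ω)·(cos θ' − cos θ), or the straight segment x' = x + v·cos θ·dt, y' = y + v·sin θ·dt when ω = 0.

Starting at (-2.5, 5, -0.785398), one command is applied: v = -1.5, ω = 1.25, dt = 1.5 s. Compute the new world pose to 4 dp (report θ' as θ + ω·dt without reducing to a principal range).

θ' = -0.7854 + 1.25·1.5 = 1.0896
R = v/ω = -1.5/1.25 = -1.2000
x' = -2.5 + -1.2000·(sin 1.0896 − sin -0.7854) = -4.4123
y' = 5 − -1.2000·(cos 1.0896 − cos -0.7854) = 4.7069

(-4.4123, 4.7069, 1.0896)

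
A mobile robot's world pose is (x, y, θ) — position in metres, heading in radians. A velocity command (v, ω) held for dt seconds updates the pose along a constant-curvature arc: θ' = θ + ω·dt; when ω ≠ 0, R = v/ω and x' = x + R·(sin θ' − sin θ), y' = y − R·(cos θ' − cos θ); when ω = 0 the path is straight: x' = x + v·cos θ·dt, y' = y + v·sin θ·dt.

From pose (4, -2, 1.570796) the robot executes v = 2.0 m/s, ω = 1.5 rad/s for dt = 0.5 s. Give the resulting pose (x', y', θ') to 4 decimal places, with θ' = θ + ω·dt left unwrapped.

(3.6423, -1.0911, 2.3208)

θ' = 1.5708 + 1.5·0.5 = 2.3208
R = v/ω = 2.0/1.5 = 1.3333
x' = 4 + 1.3333·(sin 2.3208 − sin 1.5708) = 3.6423
y' = -2 − 1.3333·(cos 2.3208 − cos 1.5708) = -1.0911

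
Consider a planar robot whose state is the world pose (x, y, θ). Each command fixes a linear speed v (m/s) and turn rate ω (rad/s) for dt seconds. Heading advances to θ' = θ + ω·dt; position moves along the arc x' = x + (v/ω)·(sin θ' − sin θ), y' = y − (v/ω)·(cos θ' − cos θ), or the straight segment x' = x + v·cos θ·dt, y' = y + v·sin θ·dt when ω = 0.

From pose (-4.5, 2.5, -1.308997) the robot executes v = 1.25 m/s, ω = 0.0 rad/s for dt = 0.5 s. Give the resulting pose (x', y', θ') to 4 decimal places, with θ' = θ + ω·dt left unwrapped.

θ' = -1.3090 + 0.0·0.5 = -1.3090
ω = 0 → straight: x' = -4.5 + 1.25·cos(-1.3090)·0.5 = -4.3382
y' = 2.5 + 1.25·sin(-1.3090)·0.5 = 1.8963

(-4.3382, 1.8963, -1.3090)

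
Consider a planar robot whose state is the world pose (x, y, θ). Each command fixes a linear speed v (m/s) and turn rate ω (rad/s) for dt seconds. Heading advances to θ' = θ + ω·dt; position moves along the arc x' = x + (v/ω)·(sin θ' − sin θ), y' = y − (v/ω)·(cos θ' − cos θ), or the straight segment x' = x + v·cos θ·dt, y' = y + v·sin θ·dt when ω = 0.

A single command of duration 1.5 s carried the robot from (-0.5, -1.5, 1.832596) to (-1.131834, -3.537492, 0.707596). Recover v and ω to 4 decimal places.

Δθ = 0.707596 − 1.832596 = -1.125000
ω = Δθ/dt = -1.125000/1.5 = -0.7500
R = −Δy/(cos θ' − cos θ) = 2.0000
v = R·ω = 2.0000·-0.7500 = -1.5000

v = -1.5000, ω = -0.7500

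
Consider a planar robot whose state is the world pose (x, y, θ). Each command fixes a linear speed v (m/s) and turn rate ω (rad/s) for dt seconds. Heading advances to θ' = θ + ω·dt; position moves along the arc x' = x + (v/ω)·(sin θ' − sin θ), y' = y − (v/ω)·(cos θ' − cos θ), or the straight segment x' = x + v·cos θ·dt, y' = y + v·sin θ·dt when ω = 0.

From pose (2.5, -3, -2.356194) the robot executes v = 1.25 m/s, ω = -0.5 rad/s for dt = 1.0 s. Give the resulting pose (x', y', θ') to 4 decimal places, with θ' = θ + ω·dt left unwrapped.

(1.4361, -3.6311, -2.8562)

θ' = -2.3562 + -0.5·1.0 = -2.8562
R = v/ω = 1.25/-0.5 = -2.5000
x' = 2.5 + -2.5000·(sin -2.8562 − sin -2.3562) = 1.4361
y' = -3 − -2.5000·(cos -2.8562 − cos -2.3562) = -3.6311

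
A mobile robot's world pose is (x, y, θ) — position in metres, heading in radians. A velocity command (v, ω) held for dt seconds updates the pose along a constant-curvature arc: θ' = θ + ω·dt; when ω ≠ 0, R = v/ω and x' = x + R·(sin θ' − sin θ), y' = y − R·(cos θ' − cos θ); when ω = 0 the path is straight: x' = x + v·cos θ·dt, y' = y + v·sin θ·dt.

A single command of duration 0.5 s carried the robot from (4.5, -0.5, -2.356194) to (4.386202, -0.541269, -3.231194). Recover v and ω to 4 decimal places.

Δθ = -3.231194 − -2.356194 = -0.875000
ω = Δθ/dt = -0.875000/0.5 = -1.7500
R = Δx/(sin θ' − sin θ) = -0.1429
v = R·ω = -0.1429·-1.7500 = 0.2500

v = 0.2500, ω = -1.7500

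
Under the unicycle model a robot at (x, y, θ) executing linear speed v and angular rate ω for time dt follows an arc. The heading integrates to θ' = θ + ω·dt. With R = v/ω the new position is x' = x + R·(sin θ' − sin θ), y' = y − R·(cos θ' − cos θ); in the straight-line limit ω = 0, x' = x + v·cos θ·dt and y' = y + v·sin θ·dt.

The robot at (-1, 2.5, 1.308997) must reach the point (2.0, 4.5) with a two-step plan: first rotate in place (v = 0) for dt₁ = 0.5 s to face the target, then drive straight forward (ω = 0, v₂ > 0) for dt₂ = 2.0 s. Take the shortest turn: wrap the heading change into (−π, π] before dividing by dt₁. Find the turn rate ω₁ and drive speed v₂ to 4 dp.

heading to target = atan2(4.5−2.5, 2−-1) = 0.5880
Δθ = wrap(0.5880 − 1.3090) = -0.7210; ω₁ = Δθ/dt₁ = -1.4420
distance = √((2−-1)² + (4.5−2.5)²) = 3.6056; v₂ = distance/dt₂ = 1.8028

ω₁ = -1.4420, v₂ = 1.8028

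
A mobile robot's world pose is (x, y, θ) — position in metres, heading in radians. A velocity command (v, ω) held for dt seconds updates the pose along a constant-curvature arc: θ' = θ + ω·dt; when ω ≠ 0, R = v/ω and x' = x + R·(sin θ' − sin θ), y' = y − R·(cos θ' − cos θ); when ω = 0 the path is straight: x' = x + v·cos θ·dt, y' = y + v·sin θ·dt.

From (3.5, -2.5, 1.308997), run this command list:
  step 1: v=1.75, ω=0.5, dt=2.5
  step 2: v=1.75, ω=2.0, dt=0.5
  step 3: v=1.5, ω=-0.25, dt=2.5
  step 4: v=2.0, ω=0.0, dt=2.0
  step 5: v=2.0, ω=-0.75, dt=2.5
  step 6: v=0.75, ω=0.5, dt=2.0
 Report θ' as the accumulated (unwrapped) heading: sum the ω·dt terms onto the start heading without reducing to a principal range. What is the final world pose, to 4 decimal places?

(-8.1327, 7.1894, 2.0590)

step 1: θ'=2.5590 (R=3.5000) → pose (2.0449, 1.3285, 2.5590)
step 2: θ'=3.5590 (R=0.8750) → pose (1.2088, 1.3977, 3.5590)
step 3: θ'=2.9340 (R=-6.0000) → pose (-2.4602, 1.0114, 2.9340)
step 4: θ'=2.9340 (straight) → pose (-6.3743, 1.8358, 2.9340)
step 5: θ'=1.0590 (R=-2.6667) → pose (-8.1496, 5.7512, 1.0590)
step 6: θ'=2.0590 (R=1.5000) → pose (-8.1327, 7.1894, 2.0590)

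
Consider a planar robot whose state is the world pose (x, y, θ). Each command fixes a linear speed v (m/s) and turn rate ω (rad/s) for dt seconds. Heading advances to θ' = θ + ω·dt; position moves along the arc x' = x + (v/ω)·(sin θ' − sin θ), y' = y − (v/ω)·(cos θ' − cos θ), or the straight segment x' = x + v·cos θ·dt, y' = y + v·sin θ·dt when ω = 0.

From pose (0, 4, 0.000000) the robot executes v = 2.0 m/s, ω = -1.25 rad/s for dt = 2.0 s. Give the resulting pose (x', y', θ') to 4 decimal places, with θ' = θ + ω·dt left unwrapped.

(0.9576, 1.1182, -2.5000)

θ' = 0.0000 + -1.25·2.0 = -2.5000
R = v/ω = 2.0/-1.25 = -1.6000
x' = 0 + -1.6000·(sin -2.5000 − sin 0.0000) = 0.9576
y' = 4 − -1.6000·(cos -2.5000 − cos 0.0000) = 1.1182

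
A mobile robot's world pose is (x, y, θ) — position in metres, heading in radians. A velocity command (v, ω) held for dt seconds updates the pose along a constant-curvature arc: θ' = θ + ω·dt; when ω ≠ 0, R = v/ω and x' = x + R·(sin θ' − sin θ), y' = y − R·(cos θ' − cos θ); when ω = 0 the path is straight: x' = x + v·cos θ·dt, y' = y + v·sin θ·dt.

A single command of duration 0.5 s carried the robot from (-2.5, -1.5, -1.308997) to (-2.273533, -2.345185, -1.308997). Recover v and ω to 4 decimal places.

Δθ = -1.308997 − -1.308997 = 0.000000
ω = Δθ/dt = 0.000000/0.5 = 0.0000
ω = 0 → v = (Δx·cos θ + Δy·sin θ)/dt = 1.7500

v = 1.7500, ω = 0.0000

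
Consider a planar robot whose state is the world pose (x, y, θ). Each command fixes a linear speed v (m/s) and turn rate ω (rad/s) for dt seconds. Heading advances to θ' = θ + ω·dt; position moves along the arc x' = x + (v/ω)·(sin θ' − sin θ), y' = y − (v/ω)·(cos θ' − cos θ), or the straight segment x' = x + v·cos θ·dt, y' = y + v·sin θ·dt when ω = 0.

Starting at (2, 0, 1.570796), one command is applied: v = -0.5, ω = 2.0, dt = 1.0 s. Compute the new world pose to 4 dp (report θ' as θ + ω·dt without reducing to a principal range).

θ' = 1.5708 + 2.0·1.0 = 3.5708
R = v/ω = -0.5/2.0 = -0.2500
x' = 2 + -0.2500·(sin 3.5708 − sin 1.5708) = 2.3540
y' = 0 − -0.2500·(cos 3.5708 − cos 1.5708) = -0.2273

(2.3540, -0.2273, 3.5708)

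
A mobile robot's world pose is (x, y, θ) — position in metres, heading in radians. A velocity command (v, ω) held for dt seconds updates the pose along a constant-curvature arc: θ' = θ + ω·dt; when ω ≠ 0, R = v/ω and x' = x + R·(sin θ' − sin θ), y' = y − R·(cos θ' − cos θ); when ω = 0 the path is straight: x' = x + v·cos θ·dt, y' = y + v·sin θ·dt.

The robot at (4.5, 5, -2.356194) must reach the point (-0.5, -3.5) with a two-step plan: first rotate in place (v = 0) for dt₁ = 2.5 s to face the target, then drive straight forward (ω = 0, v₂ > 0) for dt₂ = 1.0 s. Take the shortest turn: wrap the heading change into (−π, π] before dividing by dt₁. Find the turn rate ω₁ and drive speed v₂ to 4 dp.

heading to target = atan2(-3.5−5, -0.5−4.5) = -2.1025
Δθ = wrap(-2.1025 − -2.3562) = 0.2537; ω₁ = Δθ/dt₁ = 0.1015
distance = √((-0.5−4.5)² + (-3.5−5)²) = 9.8615; v₂ = distance/dt₂ = 9.8615

ω₁ = 0.1015, v₂ = 9.8615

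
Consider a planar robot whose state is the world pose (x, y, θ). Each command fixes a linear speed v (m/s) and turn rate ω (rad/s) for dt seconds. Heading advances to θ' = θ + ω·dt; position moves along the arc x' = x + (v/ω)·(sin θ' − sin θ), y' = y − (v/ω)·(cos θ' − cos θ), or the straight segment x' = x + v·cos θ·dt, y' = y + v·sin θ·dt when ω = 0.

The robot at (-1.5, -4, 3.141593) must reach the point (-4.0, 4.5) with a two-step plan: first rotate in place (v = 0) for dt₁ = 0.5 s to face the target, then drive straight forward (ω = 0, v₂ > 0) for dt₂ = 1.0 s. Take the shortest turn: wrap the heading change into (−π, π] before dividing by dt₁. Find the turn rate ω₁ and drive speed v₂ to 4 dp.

heading to target = atan2(4.5−-4, -4−-1.5) = 1.8568
Δθ = wrap(1.8568 − 3.1416) = -1.2847; ω₁ = Δθ/dt₁ = -2.5695
distance = √((-4−-1.5)² + (4.5−-4)²) = 8.8600; v₂ = distance/dt₂ = 8.8600

ω₁ = -2.5695, v₂ = 8.8600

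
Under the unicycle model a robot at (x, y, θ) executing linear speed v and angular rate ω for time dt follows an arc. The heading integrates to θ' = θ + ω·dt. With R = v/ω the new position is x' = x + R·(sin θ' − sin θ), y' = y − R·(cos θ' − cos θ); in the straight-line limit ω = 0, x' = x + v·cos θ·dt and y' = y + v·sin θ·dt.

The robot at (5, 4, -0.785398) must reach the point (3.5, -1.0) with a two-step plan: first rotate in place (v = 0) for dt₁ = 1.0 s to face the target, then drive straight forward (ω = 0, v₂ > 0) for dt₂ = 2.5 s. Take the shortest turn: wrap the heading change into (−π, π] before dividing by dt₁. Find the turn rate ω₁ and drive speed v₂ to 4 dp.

heading to target = atan2(-1−4, 3.5−5) = -1.8623
Δθ = wrap(-1.8623 − -0.7854) = -1.0769; ω₁ = Δθ/dt₁ = -1.0769
distance = √((3.5−5)² + (-1−4)²) = 5.2202; v₂ = distance/dt₂ = 2.0881

ω₁ = -1.0769, v₂ = 2.0881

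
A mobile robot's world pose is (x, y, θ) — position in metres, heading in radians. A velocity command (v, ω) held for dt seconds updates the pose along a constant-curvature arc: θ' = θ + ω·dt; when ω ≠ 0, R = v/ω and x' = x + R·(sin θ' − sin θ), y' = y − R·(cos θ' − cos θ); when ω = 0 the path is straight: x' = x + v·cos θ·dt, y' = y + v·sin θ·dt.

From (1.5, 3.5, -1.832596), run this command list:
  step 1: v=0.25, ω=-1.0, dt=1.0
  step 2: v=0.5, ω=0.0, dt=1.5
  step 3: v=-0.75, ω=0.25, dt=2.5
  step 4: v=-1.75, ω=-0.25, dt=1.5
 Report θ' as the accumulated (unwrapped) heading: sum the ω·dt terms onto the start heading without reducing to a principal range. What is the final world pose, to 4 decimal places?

(4.0354, 5.9446, -2.5826)

step 1: θ'=-2.8326 (R=-0.2500) → pose (1.3345, 3.3265, -2.8326)
step 2: θ'=-2.8326 (straight) → pose (0.6201, 3.0985, -2.8326)
step 3: θ'=-2.2076 (R=-3.0000) → pose (2.1198, 4.1725, -2.2076)
step 4: θ'=-2.5826 (R=7.0000) → pose (4.0354, 5.9446, -2.5826)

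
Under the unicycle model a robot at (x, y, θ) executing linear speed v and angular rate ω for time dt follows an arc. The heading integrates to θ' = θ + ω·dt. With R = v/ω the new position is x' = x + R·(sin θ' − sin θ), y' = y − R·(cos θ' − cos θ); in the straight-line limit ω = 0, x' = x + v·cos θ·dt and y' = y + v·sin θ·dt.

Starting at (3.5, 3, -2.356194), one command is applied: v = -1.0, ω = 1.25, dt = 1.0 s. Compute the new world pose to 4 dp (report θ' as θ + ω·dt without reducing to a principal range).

θ' = -2.3562 + 1.25·1.0 = -1.1062
R = v/ω = -1.0/1.25 = -0.8000
x' = 3.5 + -0.8000·(sin -1.1062 − sin -2.3562) = 3.6495
y' = 3 − -0.8000·(cos -1.1062 − cos -2.3562) = 3.9241

(3.6495, 3.9241, -1.1062)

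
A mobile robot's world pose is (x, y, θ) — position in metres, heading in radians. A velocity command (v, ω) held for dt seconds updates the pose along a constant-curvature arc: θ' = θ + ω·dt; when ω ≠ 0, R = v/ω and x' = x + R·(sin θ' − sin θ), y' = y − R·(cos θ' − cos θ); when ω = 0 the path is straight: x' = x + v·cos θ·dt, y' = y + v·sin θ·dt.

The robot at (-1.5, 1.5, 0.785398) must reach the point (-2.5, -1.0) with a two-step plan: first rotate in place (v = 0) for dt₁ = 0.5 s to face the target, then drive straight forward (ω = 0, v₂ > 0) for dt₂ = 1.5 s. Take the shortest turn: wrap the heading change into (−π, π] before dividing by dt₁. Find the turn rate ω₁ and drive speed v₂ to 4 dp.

ω₁ = -5.4734, v₂ = 1.7951

heading to target = atan2(-1−1.5, -2.5−-1.5) = -1.9513
Δθ = wrap(-1.9513 − 0.7854) = -2.7367; ω₁ = Δθ/dt₁ = -5.4734
distance = √((-2.5−-1.5)² + (-1−1.5)²) = 2.6926; v₂ = distance/dt₂ = 1.7951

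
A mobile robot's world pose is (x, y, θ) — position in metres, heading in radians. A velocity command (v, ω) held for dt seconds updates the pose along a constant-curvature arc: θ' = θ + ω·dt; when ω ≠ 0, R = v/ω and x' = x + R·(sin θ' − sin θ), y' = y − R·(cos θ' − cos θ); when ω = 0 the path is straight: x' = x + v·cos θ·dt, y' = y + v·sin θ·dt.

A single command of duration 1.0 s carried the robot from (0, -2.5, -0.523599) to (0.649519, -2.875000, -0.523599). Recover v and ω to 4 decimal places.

Δθ = -0.523599 − -0.523599 = 0.000000
ω = Δθ/dt = 0.000000/1.0 = 0.0000
ω = 0 → v = (Δx·cos θ + Δy·sin θ)/dt = 0.7500

v = 0.7500, ω = 0.0000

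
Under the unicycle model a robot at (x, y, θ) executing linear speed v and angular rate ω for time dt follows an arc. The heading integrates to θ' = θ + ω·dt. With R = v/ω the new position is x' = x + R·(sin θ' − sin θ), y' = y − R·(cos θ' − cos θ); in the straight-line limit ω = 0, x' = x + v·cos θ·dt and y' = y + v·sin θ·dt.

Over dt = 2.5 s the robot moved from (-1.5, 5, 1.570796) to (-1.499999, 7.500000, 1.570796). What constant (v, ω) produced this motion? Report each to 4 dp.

v = 1.0000, ω = 0.0000

Δθ = 1.570796 − 1.570796 = 0.000000
ω = Δθ/dt = 0.000000/2.5 = 0.0000
ω = 0 → v = (Δx·cos θ + Δy·sin θ)/dt = 1.0000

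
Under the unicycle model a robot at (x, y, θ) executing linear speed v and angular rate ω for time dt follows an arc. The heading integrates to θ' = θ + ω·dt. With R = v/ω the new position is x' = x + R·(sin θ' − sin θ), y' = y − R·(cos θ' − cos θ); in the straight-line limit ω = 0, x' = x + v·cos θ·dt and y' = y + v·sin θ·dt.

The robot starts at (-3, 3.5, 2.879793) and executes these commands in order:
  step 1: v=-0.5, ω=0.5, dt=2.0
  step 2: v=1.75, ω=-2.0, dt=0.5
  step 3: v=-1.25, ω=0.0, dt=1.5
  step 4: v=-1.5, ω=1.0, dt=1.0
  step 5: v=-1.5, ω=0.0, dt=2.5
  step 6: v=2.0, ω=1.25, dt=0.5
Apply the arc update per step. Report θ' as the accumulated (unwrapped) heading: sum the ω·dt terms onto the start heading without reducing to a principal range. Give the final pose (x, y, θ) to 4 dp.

step 1: θ'=3.8798 (R=-1.0000) → pose (-2.0682, 3.7262, 3.8798)
step 2: θ'=2.8798 (R=-0.8750) → pose (-2.8835, 3.5283, 2.8798)
step 3: θ'=2.8798 (straight) → pose (-1.0724, 3.0430, 2.8798)
step 4: θ'=3.8798 (R=-1.5000) → pose (0.3252, 3.3824, 3.8798)
step 5: θ'=3.8798 (straight) → pose (3.0991, 5.9060, 3.8798)
step 6: θ'=4.5048 (R=1.6000) → pose (2.6101, 5.0522, 4.5048)

(2.6101, 5.0522, 4.5048)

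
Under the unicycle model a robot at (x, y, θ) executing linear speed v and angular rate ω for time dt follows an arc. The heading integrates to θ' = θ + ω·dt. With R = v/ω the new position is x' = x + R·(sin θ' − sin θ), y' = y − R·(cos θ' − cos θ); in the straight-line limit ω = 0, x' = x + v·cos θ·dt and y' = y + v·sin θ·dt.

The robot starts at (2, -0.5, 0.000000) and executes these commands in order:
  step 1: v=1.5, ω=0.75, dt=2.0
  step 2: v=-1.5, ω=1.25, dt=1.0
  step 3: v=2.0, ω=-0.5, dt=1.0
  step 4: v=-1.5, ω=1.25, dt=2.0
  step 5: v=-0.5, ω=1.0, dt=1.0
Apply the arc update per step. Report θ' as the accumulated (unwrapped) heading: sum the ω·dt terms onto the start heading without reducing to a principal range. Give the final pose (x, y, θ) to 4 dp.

(5.0357, 2.5597, 5.7500)

step 1: θ'=1.5000 (R=2.0000) → pose (3.9950, 1.3585, 1.5000)
step 2: θ'=2.7500 (R=-1.2000) → pose (4.7340, 0.1645, 2.7500)
step 3: θ'=2.2500 (R=-4.0000) → pose (3.1483, 1.3490, 2.2500)
step 4: θ'=4.7500 (R=-1.2000) → pose (5.2812, 2.1479, 4.7500)
step 5: θ'=5.7500 (R=-0.5000) → pose (5.0357, 2.5597, 5.7500)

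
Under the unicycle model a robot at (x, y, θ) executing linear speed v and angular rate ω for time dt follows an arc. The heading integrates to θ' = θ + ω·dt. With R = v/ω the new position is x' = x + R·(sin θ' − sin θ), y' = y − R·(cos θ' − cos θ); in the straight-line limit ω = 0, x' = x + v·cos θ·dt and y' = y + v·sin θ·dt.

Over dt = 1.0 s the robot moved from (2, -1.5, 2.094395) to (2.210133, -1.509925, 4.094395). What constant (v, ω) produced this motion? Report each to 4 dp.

Δθ = 4.094395 − 2.094395 = 2.000000
ω = Δθ/dt = 2.000000/1.0 = 2.0000
R = Δx/(sin θ' − sin θ) = -0.1250
v = R·ω = -0.1250·2.0000 = -0.2500

v = -0.2500, ω = 2.0000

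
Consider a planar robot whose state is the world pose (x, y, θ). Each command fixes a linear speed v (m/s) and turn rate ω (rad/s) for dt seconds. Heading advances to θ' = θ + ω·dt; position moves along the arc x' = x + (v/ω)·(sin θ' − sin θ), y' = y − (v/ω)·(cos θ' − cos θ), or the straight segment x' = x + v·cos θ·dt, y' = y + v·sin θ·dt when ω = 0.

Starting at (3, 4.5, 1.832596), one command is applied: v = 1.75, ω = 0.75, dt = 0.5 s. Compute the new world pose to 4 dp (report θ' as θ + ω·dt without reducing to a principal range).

θ' = 1.8326 + 0.75·0.5 = 2.2076
R = v/ω = 1.75/0.75 = 2.3333
x' = 3 + 2.3333·(sin 2.2076 − sin 1.8326) = 2.6222
y' = 4.5 − 2.3333·(cos 2.2076 − cos 1.8326) = 5.2835

(2.6222, 5.2835, 2.2076)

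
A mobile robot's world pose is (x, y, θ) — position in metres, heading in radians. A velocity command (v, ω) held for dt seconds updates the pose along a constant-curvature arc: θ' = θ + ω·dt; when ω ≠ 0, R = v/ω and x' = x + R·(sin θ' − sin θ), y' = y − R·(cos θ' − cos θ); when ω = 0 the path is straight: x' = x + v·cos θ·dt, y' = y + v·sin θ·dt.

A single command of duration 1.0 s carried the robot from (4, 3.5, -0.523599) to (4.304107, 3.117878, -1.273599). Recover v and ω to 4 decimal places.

v = 0.5000, ω = -0.7500

Δθ = -1.273599 − -0.523599 = -0.750000
ω = Δθ/dt = -0.750000/1.0 = -0.7500
R = −Δy/(cos θ' − cos θ) = -0.6667
v = R·ω = -0.6667·-0.7500 = 0.5000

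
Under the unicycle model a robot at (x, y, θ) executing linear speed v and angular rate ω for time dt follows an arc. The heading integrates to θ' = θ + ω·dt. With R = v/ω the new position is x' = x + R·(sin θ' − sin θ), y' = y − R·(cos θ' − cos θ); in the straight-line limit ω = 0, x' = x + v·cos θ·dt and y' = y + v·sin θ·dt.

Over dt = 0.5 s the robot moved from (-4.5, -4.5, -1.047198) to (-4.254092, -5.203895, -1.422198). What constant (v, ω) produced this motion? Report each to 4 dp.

Δθ = -1.422198 − -1.047198 = -0.375000
ω = Δθ/dt = -0.375000/0.5 = -0.7500
R = −Δy/(cos θ' − cos θ) = -2.0000
v = R·ω = -2.0000·-0.7500 = 1.5000

v = 1.5000, ω = -0.7500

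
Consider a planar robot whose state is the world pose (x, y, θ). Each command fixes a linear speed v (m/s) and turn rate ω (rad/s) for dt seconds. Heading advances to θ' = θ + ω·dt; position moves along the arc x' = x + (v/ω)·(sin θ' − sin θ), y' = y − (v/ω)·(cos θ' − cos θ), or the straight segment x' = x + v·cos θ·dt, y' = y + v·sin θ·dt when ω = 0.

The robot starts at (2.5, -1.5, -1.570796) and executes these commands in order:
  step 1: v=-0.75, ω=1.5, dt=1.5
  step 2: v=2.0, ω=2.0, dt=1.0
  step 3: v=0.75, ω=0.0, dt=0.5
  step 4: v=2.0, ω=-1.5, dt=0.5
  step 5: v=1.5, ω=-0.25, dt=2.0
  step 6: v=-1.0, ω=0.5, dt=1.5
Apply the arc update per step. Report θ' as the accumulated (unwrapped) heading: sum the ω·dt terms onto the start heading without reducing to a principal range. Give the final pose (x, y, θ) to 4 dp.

(0.5320, 2.9810, 2.1792)

step 1: θ'=0.6792 (R=-0.5000) → pose (1.6859, -1.1110, 0.6792)
step 2: θ'=2.6792 (R=1.0000) → pose (1.5038, 0.5621, 2.6792)
step 3: θ'=2.6792 (straight) → pose (1.1682, 0.7294, 2.6792)
step 4: θ'=1.9292 (R=-1.3333) → pose (0.5144, 1.4550, 1.9292)
step 5: θ'=1.4292 (R=-6.0000) → pose (0.1932, 4.4064, 1.4292)
step 6: θ'=2.1792 (R=-2.0000) → pose (0.5320, 2.9810, 2.1792)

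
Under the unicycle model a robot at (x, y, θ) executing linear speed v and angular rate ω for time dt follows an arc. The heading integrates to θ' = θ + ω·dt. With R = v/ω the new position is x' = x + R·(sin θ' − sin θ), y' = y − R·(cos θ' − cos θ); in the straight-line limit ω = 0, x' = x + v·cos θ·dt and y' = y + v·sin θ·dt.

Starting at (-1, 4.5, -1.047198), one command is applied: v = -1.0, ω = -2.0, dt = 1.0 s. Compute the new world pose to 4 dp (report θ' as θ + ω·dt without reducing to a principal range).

θ' = -1.0472 + -2.0·1.0 = -3.0472
R = v/ω = -1.0/-2.0 = 0.5000
x' = -1 + 0.5000·(sin -3.0472 − sin -1.0472) = -0.6141
y' = 4.5 − 0.5000·(cos -3.0472 − cos -1.0472) = 5.2478

(-0.6141, 5.2478, -3.0472)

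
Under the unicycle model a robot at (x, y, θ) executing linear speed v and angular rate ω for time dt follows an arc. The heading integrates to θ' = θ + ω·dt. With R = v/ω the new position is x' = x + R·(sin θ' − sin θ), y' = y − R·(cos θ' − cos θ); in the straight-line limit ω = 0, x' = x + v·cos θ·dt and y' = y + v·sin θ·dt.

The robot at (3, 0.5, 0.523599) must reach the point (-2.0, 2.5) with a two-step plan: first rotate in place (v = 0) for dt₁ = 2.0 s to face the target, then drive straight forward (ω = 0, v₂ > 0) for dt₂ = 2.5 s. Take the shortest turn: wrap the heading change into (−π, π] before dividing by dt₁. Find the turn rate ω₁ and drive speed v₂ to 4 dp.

heading to target = atan2(2.5−0.5, -2−3) = 2.7611
Δθ = wrap(2.7611 − 0.5236) = 2.2375; ω₁ = Δθ/dt₁ = 1.1187
distance = √((-2−3)² + (2.5−0.5)²) = 5.3852; v₂ = distance/dt₂ = 2.1541

ω₁ = 1.1187, v₂ = 2.1541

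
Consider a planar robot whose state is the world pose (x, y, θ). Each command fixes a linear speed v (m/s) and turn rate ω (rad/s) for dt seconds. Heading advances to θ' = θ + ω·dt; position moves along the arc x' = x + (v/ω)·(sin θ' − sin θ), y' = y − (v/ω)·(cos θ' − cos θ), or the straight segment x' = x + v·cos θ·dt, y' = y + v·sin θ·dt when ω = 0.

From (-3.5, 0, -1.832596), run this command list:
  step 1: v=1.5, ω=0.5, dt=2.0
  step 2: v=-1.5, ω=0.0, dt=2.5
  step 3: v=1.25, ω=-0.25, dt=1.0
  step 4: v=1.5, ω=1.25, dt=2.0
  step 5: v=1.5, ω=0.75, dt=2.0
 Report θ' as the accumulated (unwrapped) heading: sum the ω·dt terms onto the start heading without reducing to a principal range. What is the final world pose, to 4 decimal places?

(-3.9135, 1.5939, 2.9174)

step 1: θ'=-0.8326 (R=3.0000) → pose (-2.8213, -2.7953, -0.8326)
step 2: θ'=-0.8326 (straight) → pose (-5.3449, -0.0215, -0.8326)
step 3: θ'=-1.0826 (R=-5.0000) → pose (-4.6274, -1.0411, -1.0826)
step 4: θ'=1.4174 (R=1.2000) → pose (-2.3816, -0.6616, 1.4174)
step 5: θ'=2.9174 (R=2.0000) → pose (-3.9135, 1.5939, 2.9174)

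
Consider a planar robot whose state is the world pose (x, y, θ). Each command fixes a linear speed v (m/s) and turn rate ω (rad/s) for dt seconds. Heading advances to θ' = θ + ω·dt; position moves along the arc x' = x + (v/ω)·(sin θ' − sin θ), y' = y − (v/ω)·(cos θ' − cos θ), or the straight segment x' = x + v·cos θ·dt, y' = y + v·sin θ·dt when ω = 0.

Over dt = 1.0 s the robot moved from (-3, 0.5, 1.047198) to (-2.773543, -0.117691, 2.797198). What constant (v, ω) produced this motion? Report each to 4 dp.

v = -0.7500, ω = 1.7500

Δθ = 2.797198 − 1.047198 = 1.750000
ω = Δθ/dt = 1.750000/1.0 = 1.7500
R = −Δy/(cos θ' − cos θ) = -0.4286
v = R·ω = -0.4286·1.7500 = -0.7500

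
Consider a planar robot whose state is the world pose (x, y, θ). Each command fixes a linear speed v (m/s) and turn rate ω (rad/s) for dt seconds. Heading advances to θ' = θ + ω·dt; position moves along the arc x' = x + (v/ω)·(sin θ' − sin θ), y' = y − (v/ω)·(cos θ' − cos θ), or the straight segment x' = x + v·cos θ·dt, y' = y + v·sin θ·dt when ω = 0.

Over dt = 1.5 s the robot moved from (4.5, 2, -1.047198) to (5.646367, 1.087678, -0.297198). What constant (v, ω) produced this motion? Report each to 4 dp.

Δθ = -0.297198 − -1.047198 = 0.750000
ω = Δθ/dt = 0.750000/1.5 = 0.5000
R = Δx/(sin θ' − sin θ) = 2.0000
v = R·ω = 2.0000·0.5000 = 1.0000

v = 1.0000, ω = 0.5000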